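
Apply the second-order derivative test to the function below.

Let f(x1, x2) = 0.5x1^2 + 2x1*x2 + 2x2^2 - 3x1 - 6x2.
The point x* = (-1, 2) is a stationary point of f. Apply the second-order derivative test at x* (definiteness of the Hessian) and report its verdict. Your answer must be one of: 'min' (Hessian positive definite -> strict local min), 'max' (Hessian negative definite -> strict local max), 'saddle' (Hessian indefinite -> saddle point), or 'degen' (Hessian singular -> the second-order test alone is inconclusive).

Compute the Hessian H = grad^2 f:
  H = [[1, 2], [2, 4]]
Verify stationarity: grad f(x*) = H x* + g = (0, 0).
Eigenvalues of H: 0, 5.
H has a zero eigenvalue (singular; positive semidefinite but not definite), so H is neither positive definite, negative definite, nor indefinite. The second-order test alone is inconclusive -> degen.
(Indeed, f is constant along the null direction of H through x*, so x* is not a strict local extremum.)

degen


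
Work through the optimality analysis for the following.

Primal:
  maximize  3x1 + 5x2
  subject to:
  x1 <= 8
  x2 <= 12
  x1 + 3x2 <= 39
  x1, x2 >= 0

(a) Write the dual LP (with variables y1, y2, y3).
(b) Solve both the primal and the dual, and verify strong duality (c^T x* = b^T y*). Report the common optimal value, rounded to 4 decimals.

The standard primal-dual pair for 'max c^T x s.t. A x <= b, x >= 0' is:
  Dual:  min b^T y  s.t.  A^T y >= c,  y >= 0.

So the dual LP is:
  minimize  8y1 + 12y2 + 39y3
  subject to:
    y1 + y3 >= 3
    y2 + 3y3 >= 5
    y1, y2, y3 >= 0

Solving the primal: x* = (8, 10.3333).
  primal value c^T x* = 75.6667.
Solving the dual: y* = (1.3333, 0, 1.6667).
  dual value b^T y* = 75.6667.
Strong duality: c^T x* = b^T y*. Confirmed.

75.6667


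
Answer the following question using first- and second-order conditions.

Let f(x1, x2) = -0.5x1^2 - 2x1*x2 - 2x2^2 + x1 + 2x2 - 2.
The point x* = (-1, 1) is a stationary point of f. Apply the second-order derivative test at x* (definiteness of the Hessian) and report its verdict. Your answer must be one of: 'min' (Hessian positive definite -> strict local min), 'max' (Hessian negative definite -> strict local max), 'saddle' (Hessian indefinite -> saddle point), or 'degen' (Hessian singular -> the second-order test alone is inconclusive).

Compute the Hessian H = grad^2 f:
  H = [[-1, -2], [-2, -4]]
Verify stationarity: grad f(x*) = H x* + g = (0, 0).
Eigenvalues of H: -5, 0.
H has a zero eigenvalue (singular; negative semidefinite but not definite), so H is neither positive definite, negative definite, nor indefinite. The second-order test alone is inconclusive -> degen.
(Indeed, f is constant along the null direction of H through x*, so x* is not a strict local extremum.)

degen


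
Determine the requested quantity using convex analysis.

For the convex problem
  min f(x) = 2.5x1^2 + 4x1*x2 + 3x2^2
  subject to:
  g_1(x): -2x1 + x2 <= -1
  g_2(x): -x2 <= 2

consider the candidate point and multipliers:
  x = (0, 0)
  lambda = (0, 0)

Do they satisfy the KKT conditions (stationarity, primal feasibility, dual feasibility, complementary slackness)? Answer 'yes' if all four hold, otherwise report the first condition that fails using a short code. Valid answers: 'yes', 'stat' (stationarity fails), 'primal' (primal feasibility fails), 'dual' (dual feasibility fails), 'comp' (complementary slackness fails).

Gradient of f: grad f(x) = Q x + c = (0, 0)
Constraint values g_i(x) = a_i^T x - b_i:
  g_1((0, 0)) = 1
  g_2((0, 0)) = -2
Stationarity residual: grad f(x) + sum_i lambda_i a_i = (0, 0)
  -> stationarity OK
Primal feasibility (all g_i <= 0): FAILS
Dual feasibility (all lambda_i >= 0): OK
Complementary slackness (lambda_i * g_i(x) = 0 for all i): OK

Verdict: the first failing condition is primal_feasibility -> primal.

primal


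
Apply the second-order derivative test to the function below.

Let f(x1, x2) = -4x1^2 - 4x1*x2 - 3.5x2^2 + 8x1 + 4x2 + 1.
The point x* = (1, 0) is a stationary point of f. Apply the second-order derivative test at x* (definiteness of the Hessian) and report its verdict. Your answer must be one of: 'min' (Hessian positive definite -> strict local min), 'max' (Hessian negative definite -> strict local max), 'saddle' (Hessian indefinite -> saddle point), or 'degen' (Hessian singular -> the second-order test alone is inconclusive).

Compute the Hessian H = grad^2 f:
  H = [[-8, -4], [-4, -7]]
Verify stationarity: grad f(x*) = H x* + g = (0, 0).
Eigenvalues of H: -11.5311, -3.4689.
Both eigenvalues < 0, so H is negative definite -> x* is a strict local max.

max


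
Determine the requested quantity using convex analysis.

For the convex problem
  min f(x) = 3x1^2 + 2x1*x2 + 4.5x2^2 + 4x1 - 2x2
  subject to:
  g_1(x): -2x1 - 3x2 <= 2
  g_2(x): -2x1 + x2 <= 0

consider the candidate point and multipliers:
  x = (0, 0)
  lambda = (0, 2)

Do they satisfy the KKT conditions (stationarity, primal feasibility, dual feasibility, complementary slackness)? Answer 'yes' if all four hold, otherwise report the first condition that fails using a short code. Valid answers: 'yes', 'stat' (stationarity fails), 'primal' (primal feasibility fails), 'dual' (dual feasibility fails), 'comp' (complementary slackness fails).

Gradient of f: grad f(x) = Q x + c = (4, -2)
Constraint values g_i(x) = a_i^T x - b_i:
  g_1((0, 0)) = -2
  g_2((0, 0)) = 0
Stationarity residual: grad f(x) + sum_i lambda_i a_i = (0, 0)
  -> stationarity OK
Primal feasibility (all g_i <= 0): OK
Dual feasibility (all lambda_i >= 0): OK
Complementary slackness (lambda_i * g_i(x) = 0 for all i): OK

Verdict: yes, KKT holds.

yes


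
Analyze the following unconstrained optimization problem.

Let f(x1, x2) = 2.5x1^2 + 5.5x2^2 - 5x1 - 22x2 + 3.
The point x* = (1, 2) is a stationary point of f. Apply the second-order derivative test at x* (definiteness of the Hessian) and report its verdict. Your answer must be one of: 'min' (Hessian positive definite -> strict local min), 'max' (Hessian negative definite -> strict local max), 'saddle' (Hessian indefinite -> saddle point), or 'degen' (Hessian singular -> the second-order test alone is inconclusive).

Compute the Hessian H = grad^2 f:
  H = [[5, 0], [0, 11]]
Verify stationarity: grad f(x*) = H x* + g = (0, 0).
Eigenvalues of H: 5, 11.
Both eigenvalues > 0, so H is positive definite -> x* is a strict local min.

min


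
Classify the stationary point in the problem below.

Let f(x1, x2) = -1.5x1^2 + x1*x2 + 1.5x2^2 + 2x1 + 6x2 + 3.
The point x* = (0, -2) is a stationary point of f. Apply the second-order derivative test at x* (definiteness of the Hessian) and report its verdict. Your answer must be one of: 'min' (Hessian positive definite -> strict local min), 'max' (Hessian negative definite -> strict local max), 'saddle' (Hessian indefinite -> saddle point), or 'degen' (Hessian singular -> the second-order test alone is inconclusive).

Compute the Hessian H = grad^2 f:
  H = [[-3, 1], [1, 3]]
Verify stationarity: grad f(x*) = H x* + g = (0, 0).
Eigenvalues of H: -3.1623, 3.1623.
Eigenvalues have mixed signs, so H is indefinite -> x* is a saddle point.

saddle


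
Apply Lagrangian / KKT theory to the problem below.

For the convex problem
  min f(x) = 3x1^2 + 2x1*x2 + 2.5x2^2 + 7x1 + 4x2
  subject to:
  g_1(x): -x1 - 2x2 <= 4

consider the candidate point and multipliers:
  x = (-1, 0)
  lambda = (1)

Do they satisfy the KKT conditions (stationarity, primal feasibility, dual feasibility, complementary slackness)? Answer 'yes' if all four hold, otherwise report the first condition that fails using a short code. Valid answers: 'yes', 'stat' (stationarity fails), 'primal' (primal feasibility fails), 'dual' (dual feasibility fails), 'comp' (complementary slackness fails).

Gradient of f: grad f(x) = Q x + c = (1, 2)
Constraint values g_i(x) = a_i^T x - b_i:
  g_1((-1, 0)) = -3
Stationarity residual: grad f(x) + sum_i lambda_i a_i = (0, 0)
  -> stationarity OK
Primal feasibility (all g_i <= 0): OK
Dual feasibility (all lambda_i >= 0): OK
Complementary slackness (lambda_i * g_i(x) = 0 for all i): FAILS

Verdict: the first failing condition is complementary_slackness -> comp.

comp


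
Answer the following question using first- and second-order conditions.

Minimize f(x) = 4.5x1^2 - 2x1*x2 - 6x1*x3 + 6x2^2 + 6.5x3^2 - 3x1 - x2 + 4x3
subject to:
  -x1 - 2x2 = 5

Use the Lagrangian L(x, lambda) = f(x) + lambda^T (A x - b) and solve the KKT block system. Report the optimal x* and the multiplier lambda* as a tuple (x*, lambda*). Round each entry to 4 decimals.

Form the Lagrangian:
  L(x, lambda) = (1/2) x^T Q x + c^T x + lambda^T (A x - b)
Stationarity (grad_x L = 0): Q x + c + A^T lambda = 0.
Primal feasibility: A x = b.

This gives the KKT block system:
  [ Q   A^T ] [ x     ]   [-c ]
  [ A    0  ] [ lambda ] = [ b ]

Solving the linear system:
  x*      = (-1.7226, -1.6387, -1.1027)
  lambda* = (-8.6096)
  f(x*)   = 22.7217

x* = (-1.7226, -1.6387, -1.1027), lambda* = (-8.6096)


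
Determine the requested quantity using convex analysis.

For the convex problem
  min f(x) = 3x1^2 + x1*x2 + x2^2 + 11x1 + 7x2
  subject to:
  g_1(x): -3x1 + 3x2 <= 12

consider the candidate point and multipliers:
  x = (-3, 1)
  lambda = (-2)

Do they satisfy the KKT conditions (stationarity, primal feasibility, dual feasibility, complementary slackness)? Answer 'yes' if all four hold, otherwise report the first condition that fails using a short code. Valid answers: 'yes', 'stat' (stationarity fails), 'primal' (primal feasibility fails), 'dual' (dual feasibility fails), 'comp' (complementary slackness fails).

Gradient of f: grad f(x) = Q x + c = (-6, 6)
Constraint values g_i(x) = a_i^T x - b_i:
  g_1((-3, 1)) = 0
Stationarity residual: grad f(x) + sum_i lambda_i a_i = (0, 0)
  -> stationarity OK
Primal feasibility (all g_i <= 0): OK
Dual feasibility (all lambda_i >= 0): FAILS
Complementary slackness (lambda_i * g_i(x) = 0 for all i): OK

Verdict: the first failing condition is dual_feasibility -> dual.

dual


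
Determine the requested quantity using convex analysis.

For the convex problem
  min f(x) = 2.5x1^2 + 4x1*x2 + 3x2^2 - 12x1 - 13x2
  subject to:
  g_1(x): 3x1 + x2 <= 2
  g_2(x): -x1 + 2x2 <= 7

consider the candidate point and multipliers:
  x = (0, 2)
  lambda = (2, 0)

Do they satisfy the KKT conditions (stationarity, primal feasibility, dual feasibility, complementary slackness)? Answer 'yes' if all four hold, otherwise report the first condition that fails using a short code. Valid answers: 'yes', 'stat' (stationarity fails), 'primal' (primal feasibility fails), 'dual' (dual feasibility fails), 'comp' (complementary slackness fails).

Gradient of f: grad f(x) = Q x + c = (-4, -1)
Constraint values g_i(x) = a_i^T x - b_i:
  g_1((0, 2)) = 0
  g_2((0, 2)) = -3
Stationarity residual: grad f(x) + sum_i lambda_i a_i = (2, 1)
  -> stationarity FAILS
Primal feasibility (all g_i <= 0): OK
Dual feasibility (all lambda_i >= 0): OK
Complementary slackness (lambda_i * g_i(x) = 0 for all i): OK

Verdict: the first failing condition is stationarity -> stat.

stat


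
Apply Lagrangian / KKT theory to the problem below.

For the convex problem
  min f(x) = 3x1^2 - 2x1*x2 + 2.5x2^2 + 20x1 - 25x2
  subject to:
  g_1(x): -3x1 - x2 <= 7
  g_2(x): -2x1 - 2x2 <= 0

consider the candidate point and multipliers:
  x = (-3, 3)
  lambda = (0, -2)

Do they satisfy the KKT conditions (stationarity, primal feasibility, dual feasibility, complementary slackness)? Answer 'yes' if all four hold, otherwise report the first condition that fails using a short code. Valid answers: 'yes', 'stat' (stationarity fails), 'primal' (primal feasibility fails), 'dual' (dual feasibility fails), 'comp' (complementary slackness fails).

Gradient of f: grad f(x) = Q x + c = (-4, -4)
Constraint values g_i(x) = a_i^T x - b_i:
  g_1((-3, 3)) = -1
  g_2((-3, 3)) = 0
Stationarity residual: grad f(x) + sum_i lambda_i a_i = (0, 0)
  -> stationarity OK
Primal feasibility (all g_i <= 0): OK
Dual feasibility (all lambda_i >= 0): FAILS
Complementary slackness (lambda_i * g_i(x) = 0 for all i): OK

Verdict: the first failing condition is dual_feasibility -> dual.

dual


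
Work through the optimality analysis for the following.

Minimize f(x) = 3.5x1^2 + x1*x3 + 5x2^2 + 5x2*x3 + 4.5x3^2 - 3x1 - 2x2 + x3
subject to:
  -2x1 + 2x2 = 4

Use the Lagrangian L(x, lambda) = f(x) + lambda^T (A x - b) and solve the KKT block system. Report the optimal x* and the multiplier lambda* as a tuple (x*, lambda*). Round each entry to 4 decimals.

Form the Lagrangian:
  L(x, lambda) = (1/2) x^T Q x + c^T x + lambda^T (A x - b)
Stationarity (grad_x L = 0): Q x + c + A^T lambda = 0.
Primal feasibility: A x = b.

This gives the KKT block system:
  [ Q   A^T ] [ x     ]   [-c ]
  [ A    0  ] [ lambda ] = [ b ]

Solving the linear system:
  x*      = (-0.5897, 1.4103, -0.8291)
  lambda* = (-3.9786)
  f(x*)   = 7.0171

x* = (-0.5897, 1.4103, -0.8291), lambda* = (-3.9786)


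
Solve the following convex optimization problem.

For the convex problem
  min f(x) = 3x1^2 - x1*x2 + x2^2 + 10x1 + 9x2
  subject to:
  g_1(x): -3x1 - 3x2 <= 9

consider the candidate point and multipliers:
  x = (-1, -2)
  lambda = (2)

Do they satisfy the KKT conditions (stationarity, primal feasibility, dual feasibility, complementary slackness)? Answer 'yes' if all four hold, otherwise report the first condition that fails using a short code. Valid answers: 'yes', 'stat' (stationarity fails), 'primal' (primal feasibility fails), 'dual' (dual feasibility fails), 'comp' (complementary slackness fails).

Gradient of f: grad f(x) = Q x + c = (6, 6)
Constraint values g_i(x) = a_i^T x - b_i:
  g_1((-1, -2)) = 0
Stationarity residual: grad f(x) + sum_i lambda_i a_i = (0, 0)
  -> stationarity OK
Primal feasibility (all g_i <= 0): OK
Dual feasibility (all lambda_i >= 0): OK
Complementary slackness (lambda_i * g_i(x) = 0 for all i): OK

Verdict: yes, KKT holds.

yes


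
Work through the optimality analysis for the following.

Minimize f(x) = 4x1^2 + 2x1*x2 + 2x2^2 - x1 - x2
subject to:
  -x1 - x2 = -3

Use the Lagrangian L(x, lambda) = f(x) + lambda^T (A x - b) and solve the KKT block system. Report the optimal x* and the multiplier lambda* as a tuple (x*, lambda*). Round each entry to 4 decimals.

Form the Lagrangian:
  L(x, lambda) = (1/2) x^T Q x + c^T x + lambda^T (A x - b)
Stationarity (grad_x L = 0): Q x + c + A^T lambda = 0.
Primal feasibility: A x = b.

This gives the KKT block system:
  [ Q   A^T ] [ x     ]   [-c ]
  [ A    0  ] [ lambda ] = [ b ]

Solving the linear system:
  x*      = (0.75, 2.25)
  lambda* = (9.5)
  f(x*)   = 12.75

x* = (0.75, 2.25), lambda* = (9.5)


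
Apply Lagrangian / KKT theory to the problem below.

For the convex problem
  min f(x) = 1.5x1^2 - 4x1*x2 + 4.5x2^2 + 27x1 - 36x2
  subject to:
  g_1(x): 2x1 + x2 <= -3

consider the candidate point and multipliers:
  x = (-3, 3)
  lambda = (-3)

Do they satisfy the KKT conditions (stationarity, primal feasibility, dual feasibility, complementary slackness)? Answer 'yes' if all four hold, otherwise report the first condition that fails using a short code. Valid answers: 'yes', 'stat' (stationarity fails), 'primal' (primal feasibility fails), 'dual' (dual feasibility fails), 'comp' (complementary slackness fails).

Gradient of f: grad f(x) = Q x + c = (6, 3)
Constraint values g_i(x) = a_i^T x - b_i:
  g_1((-3, 3)) = 0
Stationarity residual: grad f(x) + sum_i lambda_i a_i = (0, 0)
  -> stationarity OK
Primal feasibility (all g_i <= 0): OK
Dual feasibility (all lambda_i >= 0): FAILS
Complementary slackness (lambda_i * g_i(x) = 0 for all i): OK

Verdict: the first failing condition is dual_feasibility -> dual.

dual


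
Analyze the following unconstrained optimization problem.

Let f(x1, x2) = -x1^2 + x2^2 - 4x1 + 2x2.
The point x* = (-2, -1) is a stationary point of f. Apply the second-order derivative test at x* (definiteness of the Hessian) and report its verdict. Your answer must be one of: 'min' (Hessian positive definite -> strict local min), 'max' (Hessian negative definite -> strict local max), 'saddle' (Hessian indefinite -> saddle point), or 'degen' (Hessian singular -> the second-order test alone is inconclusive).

Compute the Hessian H = grad^2 f:
  H = [[-2, 0], [0, 2]]
Verify stationarity: grad f(x*) = H x* + g = (0, 0).
Eigenvalues of H: -2, 2.
Eigenvalues have mixed signs, so H is indefinite -> x* is a saddle point.

saddle


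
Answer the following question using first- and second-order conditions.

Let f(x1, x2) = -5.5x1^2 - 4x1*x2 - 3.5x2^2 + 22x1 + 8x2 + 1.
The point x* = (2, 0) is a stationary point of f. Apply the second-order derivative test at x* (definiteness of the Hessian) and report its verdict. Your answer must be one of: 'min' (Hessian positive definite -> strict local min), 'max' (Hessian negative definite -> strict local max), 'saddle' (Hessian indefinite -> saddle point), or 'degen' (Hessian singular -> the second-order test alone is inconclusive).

Compute the Hessian H = grad^2 f:
  H = [[-11, -4], [-4, -7]]
Verify stationarity: grad f(x*) = H x* + g = (0, 0).
Eigenvalues of H: -13.4721, -4.5279.
Both eigenvalues < 0, so H is negative definite -> x* is a strict local max.

max


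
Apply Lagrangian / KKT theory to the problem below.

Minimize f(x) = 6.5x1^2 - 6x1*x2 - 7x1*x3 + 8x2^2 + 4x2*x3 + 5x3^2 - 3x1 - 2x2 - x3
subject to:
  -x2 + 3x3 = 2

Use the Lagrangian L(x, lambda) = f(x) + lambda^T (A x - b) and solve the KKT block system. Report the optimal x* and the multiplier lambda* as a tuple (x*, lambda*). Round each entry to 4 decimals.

Form the Lagrangian:
  L(x, lambda) = (1/2) x^T Q x + c^T x + lambda^T (A x - b)
Stationarity (grad_x L = 0): Q x + c + A^T lambda = 0.
Primal feasibility: A x = b.

This gives the KKT block system:
  [ Q   A^T ] [ x     ]   [-c ]
  [ A    0  ] [ lambda ] = [ b ]

Solving the linear system:
  x*      = (0.6945, 0.1634, 0.7211)
  lambda* = (-0.6679)
  f(x*)   = -0.8979

x* = (0.6945, 0.1634, 0.7211), lambda* = (-0.6679)


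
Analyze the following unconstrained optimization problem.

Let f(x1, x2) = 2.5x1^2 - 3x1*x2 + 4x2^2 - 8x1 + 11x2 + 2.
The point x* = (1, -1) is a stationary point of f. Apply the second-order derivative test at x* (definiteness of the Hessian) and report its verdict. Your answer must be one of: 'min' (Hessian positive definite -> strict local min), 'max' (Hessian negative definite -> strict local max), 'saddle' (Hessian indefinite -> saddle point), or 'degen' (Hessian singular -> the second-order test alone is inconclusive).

Compute the Hessian H = grad^2 f:
  H = [[5, -3], [-3, 8]]
Verify stationarity: grad f(x*) = H x* + g = (0, 0).
Eigenvalues of H: 3.1459, 9.8541.
Both eigenvalues > 0, so H is positive definite -> x* is a strict local min.

min


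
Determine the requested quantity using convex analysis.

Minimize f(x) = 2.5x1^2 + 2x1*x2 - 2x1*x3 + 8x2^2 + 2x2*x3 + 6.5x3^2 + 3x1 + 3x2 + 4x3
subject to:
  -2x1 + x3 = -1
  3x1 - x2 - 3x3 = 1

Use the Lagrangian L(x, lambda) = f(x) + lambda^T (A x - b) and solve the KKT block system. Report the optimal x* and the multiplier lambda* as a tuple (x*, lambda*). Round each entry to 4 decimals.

Form the Lagrangian:
  L(x, lambda) = (1/2) x^T Q x + c^T x + lambda^T (A x - b)
Stationarity (grad_x L = 0): Q x + c + A^T lambda = 0.
Primal feasibility: A x = b.

This gives the KKT block system:
  [ Q   A^T ] [ x     ]   [-c ]
  [ A    0  ] [ lambda ] = [ b ]

Solving the linear system:
  x*      = (0.6369, 0.0892, 0.2739)
  lambda* = (12.2803, 6.2484)
  f(x*)   = 4.6529

x* = (0.6369, 0.0892, 0.2739), lambda* = (12.2803, 6.2484)


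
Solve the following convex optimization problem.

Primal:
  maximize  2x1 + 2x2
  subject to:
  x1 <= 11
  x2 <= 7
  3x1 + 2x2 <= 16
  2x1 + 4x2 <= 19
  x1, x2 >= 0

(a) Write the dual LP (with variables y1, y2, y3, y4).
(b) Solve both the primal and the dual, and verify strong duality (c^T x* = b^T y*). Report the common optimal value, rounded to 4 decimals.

The standard primal-dual pair for 'max c^T x s.t. A x <= b, x >= 0' is:
  Dual:  min b^T y  s.t.  A^T y >= c,  y >= 0.

So the dual LP is:
  minimize  11y1 + 7y2 + 16y3 + 19y4
  subject to:
    y1 + 3y3 + 2y4 >= 2
    y2 + 2y3 + 4y4 >= 2
    y1, y2, y3, y4 >= 0

Solving the primal: x* = (3.25, 3.125).
  primal value c^T x* = 12.75.
Solving the dual: y* = (0, 0, 0.5, 0.25).
  dual value b^T y* = 12.75.
Strong duality: c^T x* = b^T y*. Confirmed.

12.75


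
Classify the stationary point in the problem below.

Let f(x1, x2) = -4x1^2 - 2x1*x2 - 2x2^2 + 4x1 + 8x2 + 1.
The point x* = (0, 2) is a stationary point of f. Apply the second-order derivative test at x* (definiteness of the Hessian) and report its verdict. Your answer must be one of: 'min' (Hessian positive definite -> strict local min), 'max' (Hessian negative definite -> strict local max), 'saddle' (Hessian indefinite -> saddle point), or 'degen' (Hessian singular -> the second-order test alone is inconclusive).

Compute the Hessian H = grad^2 f:
  H = [[-8, -2], [-2, -4]]
Verify stationarity: grad f(x*) = H x* + g = (0, 0).
Eigenvalues of H: -8.8284, -3.1716.
Both eigenvalues < 0, so H is negative definite -> x* is a strict local max.

max


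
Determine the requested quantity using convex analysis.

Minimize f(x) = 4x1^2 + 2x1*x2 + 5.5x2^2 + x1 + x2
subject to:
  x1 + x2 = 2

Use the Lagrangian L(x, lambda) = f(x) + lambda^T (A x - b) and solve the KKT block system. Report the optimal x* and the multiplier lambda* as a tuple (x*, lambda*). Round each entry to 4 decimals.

Form the Lagrangian:
  L(x, lambda) = (1/2) x^T Q x + c^T x + lambda^T (A x - b)
Stationarity (grad_x L = 0): Q x + c + A^T lambda = 0.
Primal feasibility: A x = b.

This gives the KKT block system:
  [ Q   A^T ] [ x     ]   [-c ]
  [ A    0  ] [ lambda ] = [ b ]

Solving the linear system:
  x*      = (1.2, 0.8)
  lambda* = (-12.2)
  f(x*)   = 13.2

x* = (1.2, 0.8), lambda* = (-12.2)


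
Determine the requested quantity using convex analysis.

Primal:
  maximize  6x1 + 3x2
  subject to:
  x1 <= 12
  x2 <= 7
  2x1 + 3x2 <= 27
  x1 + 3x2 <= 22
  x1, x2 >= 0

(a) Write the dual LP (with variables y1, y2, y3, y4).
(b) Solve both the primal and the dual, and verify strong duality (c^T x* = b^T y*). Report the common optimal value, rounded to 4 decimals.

The standard primal-dual pair for 'max c^T x s.t. A x <= b, x >= 0' is:
  Dual:  min b^T y  s.t.  A^T y >= c,  y >= 0.

So the dual LP is:
  minimize  12y1 + 7y2 + 27y3 + 22y4
  subject to:
    y1 + 2y3 + y4 >= 6
    y2 + 3y3 + 3y4 >= 3
    y1, y2, y3, y4 >= 0

Solving the primal: x* = (12, 1).
  primal value c^T x* = 75.
Solving the dual: y* = (4, 0, 1, 0).
  dual value b^T y* = 75.
Strong duality: c^T x* = b^T y*. Confirmed.

75


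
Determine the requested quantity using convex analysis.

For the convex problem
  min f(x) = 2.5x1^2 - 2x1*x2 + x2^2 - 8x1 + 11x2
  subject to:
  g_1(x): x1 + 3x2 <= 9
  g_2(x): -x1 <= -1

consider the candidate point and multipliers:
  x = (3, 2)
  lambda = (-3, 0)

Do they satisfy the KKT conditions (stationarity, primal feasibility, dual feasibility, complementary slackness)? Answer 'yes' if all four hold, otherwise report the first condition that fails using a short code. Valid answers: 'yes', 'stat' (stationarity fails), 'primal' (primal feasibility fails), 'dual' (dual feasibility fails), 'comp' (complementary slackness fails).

Gradient of f: grad f(x) = Q x + c = (3, 9)
Constraint values g_i(x) = a_i^T x - b_i:
  g_1((3, 2)) = 0
  g_2((3, 2)) = -2
Stationarity residual: grad f(x) + sum_i lambda_i a_i = (0, 0)
  -> stationarity OK
Primal feasibility (all g_i <= 0): OK
Dual feasibility (all lambda_i >= 0): FAILS
Complementary slackness (lambda_i * g_i(x) = 0 for all i): OK

Verdict: the first failing condition is dual_feasibility -> dual.

dual


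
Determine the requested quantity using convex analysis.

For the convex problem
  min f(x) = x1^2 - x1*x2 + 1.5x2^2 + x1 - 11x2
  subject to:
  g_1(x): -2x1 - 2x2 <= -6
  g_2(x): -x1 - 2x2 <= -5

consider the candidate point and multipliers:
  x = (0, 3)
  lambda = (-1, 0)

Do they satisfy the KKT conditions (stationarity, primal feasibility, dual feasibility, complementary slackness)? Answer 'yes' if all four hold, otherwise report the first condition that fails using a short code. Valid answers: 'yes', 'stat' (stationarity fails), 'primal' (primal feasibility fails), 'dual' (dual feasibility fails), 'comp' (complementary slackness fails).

Gradient of f: grad f(x) = Q x + c = (-2, -2)
Constraint values g_i(x) = a_i^T x - b_i:
  g_1((0, 3)) = 0
  g_2((0, 3)) = -1
Stationarity residual: grad f(x) + sum_i lambda_i a_i = (0, 0)
  -> stationarity OK
Primal feasibility (all g_i <= 0): OK
Dual feasibility (all lambda_i >= 0): FAILS
Complementary slackness (lambda_i * g_i(x) = 0 for all i): OK

Verdict: the first failing condition is dual_feasibility -> dual.

dual


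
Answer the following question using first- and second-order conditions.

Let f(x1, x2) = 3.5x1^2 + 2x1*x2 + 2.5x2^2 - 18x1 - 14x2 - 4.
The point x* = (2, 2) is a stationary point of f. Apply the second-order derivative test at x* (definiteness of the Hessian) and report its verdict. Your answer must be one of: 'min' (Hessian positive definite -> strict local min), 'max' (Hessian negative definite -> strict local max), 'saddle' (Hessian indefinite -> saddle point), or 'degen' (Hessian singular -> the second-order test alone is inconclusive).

Compute the Hessian H = grad^2 f:
  H = [[7, 2], [2, 5]]
Verify stationarity: grad f(x*) = H x* + g = (0, 0).
Eigenvalues of H: 3.7639, 8.2361.
Both eigenvalues > 0, so H is positive definite -> x* is a strict local min.

min


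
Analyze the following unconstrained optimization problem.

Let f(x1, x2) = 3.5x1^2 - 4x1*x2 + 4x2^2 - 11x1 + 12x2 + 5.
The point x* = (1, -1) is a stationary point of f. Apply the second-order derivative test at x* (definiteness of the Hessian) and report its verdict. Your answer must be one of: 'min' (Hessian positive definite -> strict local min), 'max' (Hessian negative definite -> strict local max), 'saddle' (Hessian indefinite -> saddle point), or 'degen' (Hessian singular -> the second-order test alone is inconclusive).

Compute the Hessian H = grad^2 f:
  H = [[7, -4], [-4, 8]]
Verify stationarity: grad f(x*) = H x* + g = (0, 0).
Eigenvalues of H: 3.4689, 11.5311.
Both eigenvalues > 0, so H is positive definite -> x* is a strict local min.

min


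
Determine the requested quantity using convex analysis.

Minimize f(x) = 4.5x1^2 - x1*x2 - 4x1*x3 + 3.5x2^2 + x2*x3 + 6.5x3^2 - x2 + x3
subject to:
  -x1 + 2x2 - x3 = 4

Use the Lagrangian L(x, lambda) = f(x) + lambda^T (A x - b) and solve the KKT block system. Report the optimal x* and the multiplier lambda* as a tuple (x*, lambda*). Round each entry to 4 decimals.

Form the Lagrangian:
  L(x, lambda) = (1/2) x^T Q x + c^T x + lambda^T (A x - b)
Stationarity (grad_x L = 0): Q x + c + A^T lambda = 0.
Primal feasibility: A x = b.

This gives the KKT block system:
  [ Q   A^T ] [ x     ]   [-c ]
  [ A    0  ] [ lambda ] = [ b ]

Solving the linear system:
  x*      = (-0.6212, 1.3434, -0.6919)
  lambda* = (-4.1667)
  f(x*)   = 7.3157

x* = (-0.6212, 1.3434, -0.6919), lambda* = (-4.1667)


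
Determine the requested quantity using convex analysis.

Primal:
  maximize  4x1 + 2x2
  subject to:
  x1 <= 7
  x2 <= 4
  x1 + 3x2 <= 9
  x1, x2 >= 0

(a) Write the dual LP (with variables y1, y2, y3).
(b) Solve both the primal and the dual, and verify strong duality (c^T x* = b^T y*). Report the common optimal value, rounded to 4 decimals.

The standard primal-dual pair for 'max c^T x s.t. A x <= b, x >= 0' is:
  Dual:  min b^T y  s.t.  A^T y >= c,  y >= 0.

So the dual LP is:
  minimize  7y1 + 4y2 + 9y3
  subject to:
    y1 + y3 >= 4
    y2 + 3y3 >= 2
    y1, y2, y3 >= 0

Solving the primal: x* = (7, 0.6667).
  primal value c^T x* = 29.3333.
Solving the dual: y* = (3.3333, 0, 0.6667).
  dual value b^T y* = 29.3333.
Strong duality: c^T x* = b^T y*. Confirmed.

29.3333


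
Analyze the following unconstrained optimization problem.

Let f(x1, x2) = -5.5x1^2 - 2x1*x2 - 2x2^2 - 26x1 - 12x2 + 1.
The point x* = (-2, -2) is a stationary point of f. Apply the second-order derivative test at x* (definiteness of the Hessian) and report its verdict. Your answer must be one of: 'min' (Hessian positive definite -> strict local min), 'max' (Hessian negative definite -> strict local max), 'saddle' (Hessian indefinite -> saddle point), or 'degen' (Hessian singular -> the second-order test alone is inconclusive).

Compute the Hessian H = grad^2 f:
  H = [[-11, -2], [-2, -4]]
Verify stationarity: grad f(x*) = H x* + g = (0, 0).
Eigenvalues of H: -11.5311, -3.4689.
Both eigenvalues < 0, so H is negative definite -> x* is a strict local max.

max


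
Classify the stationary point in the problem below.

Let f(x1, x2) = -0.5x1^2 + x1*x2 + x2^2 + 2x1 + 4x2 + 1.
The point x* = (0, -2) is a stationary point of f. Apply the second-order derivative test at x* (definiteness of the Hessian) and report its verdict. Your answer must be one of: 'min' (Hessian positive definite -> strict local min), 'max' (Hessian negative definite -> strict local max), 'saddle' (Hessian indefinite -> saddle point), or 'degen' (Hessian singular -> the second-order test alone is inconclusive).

Compute the Hessian H = grad^2 f:
  H = [[-1, 1], [1, 2]]
Verify stationarity: grad f(x*) = H x* + g = (0, 0).
Eigenvalues of H: -1.3028, 2.3028.
Eigenvalues have mixed signs, so H is indefinite -> x* is a saddle point.

saddle


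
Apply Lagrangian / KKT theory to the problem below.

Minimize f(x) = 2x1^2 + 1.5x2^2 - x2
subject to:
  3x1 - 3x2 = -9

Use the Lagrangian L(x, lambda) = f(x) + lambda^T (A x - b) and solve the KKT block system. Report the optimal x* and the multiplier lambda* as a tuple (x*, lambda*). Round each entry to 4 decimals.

Form the Lagrangian:
  L(x, lambda) = (1/2) x^T Q x + c^T x + lambda^T (A x - b)
Stationarity (grad_x L = 0): Q x + c + A^T lambda = 0.
Primal feasibility: A x = b.

This gives the KKT block system:
  [ Q   A^T ] [ x     ]   [-c ]
  [ A    0  ] [ lambda ] = [ b ]

Solving the linear system:
  x*      = (-1.1429, 1.8571)
  lambda* = (1.5238)
  f(x*)   = 5.9286

x* = (-1.1429, 1.8571), lambda* = (1.5238)


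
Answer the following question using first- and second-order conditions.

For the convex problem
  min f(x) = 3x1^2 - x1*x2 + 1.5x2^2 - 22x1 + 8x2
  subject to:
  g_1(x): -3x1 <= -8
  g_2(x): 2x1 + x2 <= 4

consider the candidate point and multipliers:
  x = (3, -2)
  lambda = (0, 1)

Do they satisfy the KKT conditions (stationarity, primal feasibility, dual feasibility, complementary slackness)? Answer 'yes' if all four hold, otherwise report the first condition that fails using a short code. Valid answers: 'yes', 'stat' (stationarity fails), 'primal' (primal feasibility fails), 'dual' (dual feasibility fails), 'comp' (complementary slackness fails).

Gradient of f: grad f(x) = Q x + c = (-2, -1)
Constraint values g_i(x) = a_i^T x - b_i:
  g_1((3, -2)) = -1
  g_2((3, -2)) = 0
Stationarity residual: grad f(x) + sum_i lambda_i a_i = (0, 0)
  -> stationarity OK
Primal feasibility (all g_i <= 0): OK
Dual feasibility (all lambda_i >= 0): OK
Complementary slackness (lambda_i * g_i(x) = 0 for all i): OK

Verdict: yes, KKT holds.

yes


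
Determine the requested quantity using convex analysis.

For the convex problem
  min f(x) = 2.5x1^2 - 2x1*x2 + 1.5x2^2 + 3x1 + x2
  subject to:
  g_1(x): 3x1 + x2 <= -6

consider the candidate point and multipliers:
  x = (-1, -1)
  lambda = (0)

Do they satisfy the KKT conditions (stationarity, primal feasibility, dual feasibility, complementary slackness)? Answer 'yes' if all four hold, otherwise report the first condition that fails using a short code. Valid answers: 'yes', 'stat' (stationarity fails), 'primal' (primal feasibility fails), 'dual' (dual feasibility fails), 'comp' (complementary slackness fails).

Gradient of f: grad f(x) = Q x + c = (0, 0)
Constraint values g_i(x) = a_i^T x - b_i:
  g_1((-1, -1)) = 2
Stationarity residual: grad f(x) + sum_i lambda_i a_i = (0, 0)
  -> stationarity OK
Primal feasibility (all g_i <= 0): FAILS
Dual feasibility (all lambda_i >= 0): OK
Complementary slackness (lambda_i * g_i(x) = 0 for all i): OK

Verdict: the first failing condition is primal_feasibility -> primal.

primal


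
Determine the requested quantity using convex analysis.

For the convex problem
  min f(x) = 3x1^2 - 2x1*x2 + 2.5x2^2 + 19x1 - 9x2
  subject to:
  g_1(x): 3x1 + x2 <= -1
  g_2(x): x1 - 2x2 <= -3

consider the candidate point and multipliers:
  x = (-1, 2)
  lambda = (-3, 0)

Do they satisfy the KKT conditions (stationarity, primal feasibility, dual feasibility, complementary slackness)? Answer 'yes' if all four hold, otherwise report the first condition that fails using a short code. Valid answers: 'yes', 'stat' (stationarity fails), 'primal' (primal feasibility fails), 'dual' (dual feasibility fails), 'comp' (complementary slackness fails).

Gradient of f: grad f(x) = Q x + c = (9, 3)
Constraint values g_i(x) = a_i^T x - b_i:
  g_1((-1, 2)) = 0
  g_2((-1, 2)) = -2
Stationarity residual: grad f(x) + sum_i lambda_i a_i = (0, 0)
  -> stationarity OK
Primal feasibility (all g_i <= 0): OK
Dual feasibility (all lambda_i >= 0): FAILS
Complementary slackness (lambda_i * g_i(x) = 0 for all i): OK

Verdict: the first failing condition is dual_feasibility -> dual.

dual


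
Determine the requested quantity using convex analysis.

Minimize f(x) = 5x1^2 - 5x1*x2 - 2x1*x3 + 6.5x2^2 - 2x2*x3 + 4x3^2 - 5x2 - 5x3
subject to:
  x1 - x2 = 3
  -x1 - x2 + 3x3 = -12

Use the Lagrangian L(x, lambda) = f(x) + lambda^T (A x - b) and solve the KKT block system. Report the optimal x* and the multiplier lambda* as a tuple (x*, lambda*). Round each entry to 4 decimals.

Form the Lagrangian:
  L(x, lambda) = (1/2) x^T Q x + c^T x + lambda^T (A x - b)
Stationarity (grad_x L = 0): Q x + c + A^T lambda = 0.
Primal feasibility: A x = b.

This gives the KKT block system:
  [ Q   A^T ] [ x     ]   [-c ]
  [ A    0  ] [ lambda ] = [ b ]

Solving the linear system:
  x*      = (3.1188, 0.1188, -2.9208)
  lambda* = (-24.8218, 11.6139)
  f(x*)   = 113.9208

x* = (3.1188, 0.1188, -2.9208), lambda* = (-24.8218, 11.6139)


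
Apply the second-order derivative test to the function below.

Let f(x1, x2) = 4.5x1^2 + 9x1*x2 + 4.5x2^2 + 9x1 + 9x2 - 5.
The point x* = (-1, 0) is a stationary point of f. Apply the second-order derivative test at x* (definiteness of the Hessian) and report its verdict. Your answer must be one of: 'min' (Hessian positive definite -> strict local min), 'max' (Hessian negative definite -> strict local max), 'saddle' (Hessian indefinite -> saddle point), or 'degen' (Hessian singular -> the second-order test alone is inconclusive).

Compute the Hessian H = grad^2 f:
  H = [[9, 9], [9, 9]]
Verify stationarity: grad f(x*) = H x* + g = (0, 0).
Eigenvalues of H: 0, 18.
H has a zero eigenvalue (singular; positive semidefinite but not definite), so H is neither positive definite, negative definite, nor indefinite. The second-order test alone is inconclusive -> degen.
(Indeed, f is constant along the null direction of H through x*, so x* is not a strict local extremum.)

degen


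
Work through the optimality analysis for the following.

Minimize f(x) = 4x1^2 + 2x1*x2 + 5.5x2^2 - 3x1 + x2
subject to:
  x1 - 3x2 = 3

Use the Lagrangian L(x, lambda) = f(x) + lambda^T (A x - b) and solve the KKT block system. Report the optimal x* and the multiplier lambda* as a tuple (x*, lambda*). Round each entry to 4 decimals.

Form the Lagrangian:
  L(x, lambda) = (1/2) x^T Q x + c^T x + lambda^T (A x - b)
Stationarity (grad_x L = 0): Q x + c + A^T lambda = 0.
Primal feasibility: A x = b.

This gives the KKT block system:
  [ Q   A^T ] [ x     ]   [-c ]
  [ A    0  ] [ lambda ] = [ b ]

Solving the linear system:
  x*      = (0.7895, -0.7368)
  lambda* = (-1.8421)
  f(x*)   = 1.2105

x* = (0.7895, -0.7368), lambda* = (-1.8421)


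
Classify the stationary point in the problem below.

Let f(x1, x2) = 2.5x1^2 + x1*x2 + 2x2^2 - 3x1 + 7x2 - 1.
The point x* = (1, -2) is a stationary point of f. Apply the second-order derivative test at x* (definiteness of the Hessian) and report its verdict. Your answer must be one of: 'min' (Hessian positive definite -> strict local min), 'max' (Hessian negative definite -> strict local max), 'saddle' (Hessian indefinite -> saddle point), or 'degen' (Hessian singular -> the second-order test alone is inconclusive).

Compute the Hessian H = grad^2 f:
  H = [[5, 1], [1, 4]]
Verify stationarity: grad f(x*) = H x* + g = (0, 0).
Eigenvalues of H: 3.382, 5.618.
Both eigenvalues > 0, so H is positive definite -> x* is a strict local min.

min


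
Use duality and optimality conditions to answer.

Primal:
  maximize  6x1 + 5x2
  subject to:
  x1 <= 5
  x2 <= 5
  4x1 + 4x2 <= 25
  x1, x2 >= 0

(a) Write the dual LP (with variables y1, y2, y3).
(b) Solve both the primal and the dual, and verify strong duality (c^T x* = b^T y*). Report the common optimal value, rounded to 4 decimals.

The standard primal-dual pair for 'max c^T x s.t. A x <= b, x >= 0' is:
  Dual:  min b^T y  s.t.  A^T y >= c,  y >= 0.

So the dual LP is:
  minimize  5y1 + 5y2 + 25y3
  subject to:
    y1 + 4y3 >= 6
    y2 + 4y3 >= 5
    y1, y2, y3 >= 0

Solving the primal: x* = (5, 1.25).
  primal value c^T x* = 36.25.
Solving the dual: y* = (1, 0, 1.25).
  dual value b^T y* = 36.25.
Strong duality: c^T x* = b^T y*. Confirmed.

36.25


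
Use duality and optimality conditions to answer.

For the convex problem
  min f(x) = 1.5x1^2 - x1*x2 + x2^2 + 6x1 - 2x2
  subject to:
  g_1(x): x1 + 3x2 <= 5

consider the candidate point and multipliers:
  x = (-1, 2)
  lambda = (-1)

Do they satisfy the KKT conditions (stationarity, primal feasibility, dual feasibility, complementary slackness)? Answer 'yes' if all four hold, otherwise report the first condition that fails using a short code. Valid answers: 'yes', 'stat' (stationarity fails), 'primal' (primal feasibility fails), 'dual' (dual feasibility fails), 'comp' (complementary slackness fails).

Gradient of f: grad f(x) = Q x + c = (1, 3)
Constraint values g_i(x) = a_i^T x - b_i:
  g_1((-1, 2)) = 0
Stationarity residual: grad f(x) + sum_i lambda_i a_i = (0, 0)
  -> stationarity OK
Primal feasibility (all g_i <= 0): OK
Dual feasibility (all lambda_i >= 0): FAILS
Complementary slackness (lambda_i * g_i(x) = 0 for all i): OK

Verdict: the first failing condition is dual_feasibility -> dual.

dual


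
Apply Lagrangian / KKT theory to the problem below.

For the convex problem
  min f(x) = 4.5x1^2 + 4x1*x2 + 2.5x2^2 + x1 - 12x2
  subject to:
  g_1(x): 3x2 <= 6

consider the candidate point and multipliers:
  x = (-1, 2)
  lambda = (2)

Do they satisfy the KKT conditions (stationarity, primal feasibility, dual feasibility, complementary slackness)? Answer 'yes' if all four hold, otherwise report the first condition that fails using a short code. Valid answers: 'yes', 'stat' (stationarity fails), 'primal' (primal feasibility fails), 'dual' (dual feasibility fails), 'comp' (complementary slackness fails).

Gradient of f: grad f(x) = Q x + c = (0, -6)
Constraint values g_i(x) = a_i^T x - b_i:
  g_1((-1, 2)) = 0
Stationarity residual: grad f(x) + sum_i lambda_i a_i = (0, 0)
  -> stationarity OK
Primal feasibility (all g_i <= 0): OK
Dual feasibility (all lambda_i >= 0): OK
Complementary slackness (lambda_i * g_i(x) = 0 for all i): OK

Verdict: yes, KKT holds.

yes


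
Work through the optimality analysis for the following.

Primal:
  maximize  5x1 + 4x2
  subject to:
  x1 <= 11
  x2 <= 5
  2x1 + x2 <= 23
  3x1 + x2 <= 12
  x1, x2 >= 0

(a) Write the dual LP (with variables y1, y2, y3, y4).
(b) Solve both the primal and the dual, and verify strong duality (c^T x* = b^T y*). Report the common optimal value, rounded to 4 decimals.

The standard primal-dual pair for 'max c^T x s.t. A x <= b, x >= 0' is:
  Dual:  min b^T y  s.t.  A^T y >= c,  y >= 0.

So the dual LP is:
  minimize  11y1 + 5y2 + 23y3 + 12y4
  subject to:
    y1 + 2y3 + 3y4 >= 5
    y2 + y3 + y4 >= 4
    y1, y2, y3, y4 >= 0

Solving the primal: x* = (2.3333, 5).
  primal value c^T x* = 31.6667.
Solving the dual: y* = (0, 2.3333, 0, 1.6667).
  dual value b^T y* = 31.6667.
Strong duality: c^T x* = b^T y*. Confirmed.

31.6667
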